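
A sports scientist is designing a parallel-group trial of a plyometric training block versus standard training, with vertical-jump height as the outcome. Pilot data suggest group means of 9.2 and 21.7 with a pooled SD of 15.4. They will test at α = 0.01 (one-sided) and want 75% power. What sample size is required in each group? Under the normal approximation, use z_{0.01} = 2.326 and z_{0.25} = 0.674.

Cohen's d = |M₁ − M₂| / SD_pooled = |9.2 − 21.7| / 15.4 = 12.5 / 15.4 = 0.812.
For two independent groups with equal n: n = 2·((z_{α} + z_β) / d)².
z_{α} + z_β = 2.326 + 0.674 = 3.000.
n = 2 × (3.000 / 0.812)² = 2 × 3.695² = 2 × 13.65 = 27.3.
Round up to the next whole participant.

n = 28 per group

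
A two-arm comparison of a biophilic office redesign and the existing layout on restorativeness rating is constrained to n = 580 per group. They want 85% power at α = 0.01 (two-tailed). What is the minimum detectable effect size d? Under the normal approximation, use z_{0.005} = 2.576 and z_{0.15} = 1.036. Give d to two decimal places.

For two independent groups of n = 580 each: d_min = (z_{α/2} + z_β)·√(2/n).
z-sum = 2.576 + 1.036 = 3.612.
d_min = 3.612 × √(2/580) = 3.612 × 0.0587 = 0.212.

d_min ≈ 0.21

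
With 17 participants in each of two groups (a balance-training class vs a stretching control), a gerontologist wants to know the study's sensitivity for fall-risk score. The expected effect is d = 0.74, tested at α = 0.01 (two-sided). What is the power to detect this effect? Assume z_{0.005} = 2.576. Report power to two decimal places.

For two equal groups, power = Φ(d·√(n/2) − z_{α/2}).
d·√(n/2) = 0.74 × √(17/2) = 0.74 × 2.915 = 2.157.
z_β = 2.157 − 2.576 = -0.419.
Power = Φ(-0.419) = 0.338.

power ≈ 0.34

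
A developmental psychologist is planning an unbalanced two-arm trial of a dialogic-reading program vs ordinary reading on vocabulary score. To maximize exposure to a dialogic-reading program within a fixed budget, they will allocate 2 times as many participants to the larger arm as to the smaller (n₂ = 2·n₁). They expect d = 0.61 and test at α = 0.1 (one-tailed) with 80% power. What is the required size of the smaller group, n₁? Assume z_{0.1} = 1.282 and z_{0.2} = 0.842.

n₁ = 19

With allocation ratio k = n₂/n₁ = 2, Var(x̄₁−x̄₂) = σ²(1/n₁ + 1/(k·n₁)) = σ²·(k+1)/(k·n₁).
So n₁ = (1 + 1/k)·((z_{α} + z_β)/d)² = 1.500 × (2.124/0.61)².
n₁ = 1.500 × 12.12 = 18.2.
Round up: n₁ = 19, giving n₂ = 2 × 19 = 38.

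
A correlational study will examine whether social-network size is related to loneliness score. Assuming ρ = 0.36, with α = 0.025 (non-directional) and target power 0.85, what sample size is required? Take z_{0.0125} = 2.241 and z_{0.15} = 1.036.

n = 79

Fisher's z: C = ½·ln((1+r)/(1−r)) = ½·ln(2.1250) = 0.3769.
n = ((z_{α/2} + z_β)/C)² + 3.
(2.241 + 1.036) / 0.3769 = 3.277 / 0.3769 = 8.695.
n = 8.695² + 3 = 75.60 + 3 = 78.6.
Round up.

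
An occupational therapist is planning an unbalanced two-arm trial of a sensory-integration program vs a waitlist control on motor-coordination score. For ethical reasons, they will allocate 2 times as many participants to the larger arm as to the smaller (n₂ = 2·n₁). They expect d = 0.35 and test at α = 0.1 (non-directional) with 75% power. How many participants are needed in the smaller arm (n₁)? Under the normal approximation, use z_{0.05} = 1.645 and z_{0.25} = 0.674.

n₁ = 66

With allocation ratio k = n₂/n₁ = 2, Var(x̄₁−x̄₂) = σ²(1/n₁ + 1/(k·n₁)) = σ²·(k+1)/(k·n₁).
So n₁ = (1 + 1/k)·((z_{α/2} + z_β)/d)² = 1.500 × (2.319/0.35)².
n₁ = 1.500 × 43.90 = 65.9.
Round up: n₁ = 66, giving n₂ = 2 × 66 = 132.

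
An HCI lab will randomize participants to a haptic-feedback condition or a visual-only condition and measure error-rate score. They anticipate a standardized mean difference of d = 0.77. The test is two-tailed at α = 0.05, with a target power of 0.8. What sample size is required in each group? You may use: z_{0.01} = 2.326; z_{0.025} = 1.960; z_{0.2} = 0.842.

For two independent groups with equal n: n = 2·((z_{α/2} + z_β) / d)².
z_{α/2} + z_β = 1.960 + 0.842 = 2.802.
n = 2 × (2.802 / 0.77)² = 2 × 3.639² = 2 × 13.24 = 26.5.
Round up to the next whole participant.

n = 27 per group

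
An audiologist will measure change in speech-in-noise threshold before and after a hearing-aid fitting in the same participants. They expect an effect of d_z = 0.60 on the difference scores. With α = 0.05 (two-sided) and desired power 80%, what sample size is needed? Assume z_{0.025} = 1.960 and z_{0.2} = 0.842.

For a paired (one-sample on differences) test: n = ((z_{α/2} + z_β) / d)².
z_{α/2} + z_β = 1.960 + 0.842 = 2.802.
n = (2.802 / 0.60)² = 4.670² = 21.81.
Round up.

n = 22 pairs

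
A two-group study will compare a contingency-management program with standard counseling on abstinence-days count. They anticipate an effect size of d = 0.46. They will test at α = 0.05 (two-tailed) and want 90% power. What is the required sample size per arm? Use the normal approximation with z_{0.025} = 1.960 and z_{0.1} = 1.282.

For two independent groups with equal n: n = 2·((z_{α/2} + z_β) / d)².
z_{α/2} + z_β = 1.960 + 1.282 = 3.242.
n = 2 × (3.242 / 0.46)² = 2 × 7.048² = 2 × 49.67 = 99.3.
Round up to the next whole participant.

n = 100 per group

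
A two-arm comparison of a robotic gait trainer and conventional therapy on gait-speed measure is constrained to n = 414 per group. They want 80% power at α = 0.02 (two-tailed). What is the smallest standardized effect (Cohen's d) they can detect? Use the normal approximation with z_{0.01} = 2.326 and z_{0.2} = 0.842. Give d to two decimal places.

For two independent groups of n = 414 each: d_min = (z_{α/2} + z_β)·√(2/n).
z-sum = 2.326 + 0.842 = 3.168.
d_min = 3.168 × √(2/414) = 3.168 × 0.0695 = 0.220.

d_min ≈ 0.22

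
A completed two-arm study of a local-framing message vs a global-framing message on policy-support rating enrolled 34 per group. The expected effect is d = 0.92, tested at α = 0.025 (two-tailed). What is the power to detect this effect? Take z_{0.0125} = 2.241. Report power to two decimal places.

power ≈ 0.94

For two equal groups, power = Φ(d·√(n/2) − z_{α/2}).
d·√(n/2) = 0.92 × √(34/2) = 0.92 × 4.123 = 3.793.
z_β = 3.793 − 2.241 = 1.552.
Power = Φ(1.552) = 0.940.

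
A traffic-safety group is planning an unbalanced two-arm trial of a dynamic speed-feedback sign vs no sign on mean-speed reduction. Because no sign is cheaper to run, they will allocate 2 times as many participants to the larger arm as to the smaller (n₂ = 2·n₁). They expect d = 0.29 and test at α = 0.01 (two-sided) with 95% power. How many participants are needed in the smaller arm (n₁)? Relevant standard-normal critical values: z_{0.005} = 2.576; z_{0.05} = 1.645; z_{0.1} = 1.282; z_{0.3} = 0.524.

n₁ = 318

With allocation ratio k = n₂/n₁ = 2, Var(x̄₁−x̄₂) = σ²(1/n₁ + 1/(k·n₁)) = σ²·(k+1)/(k·n₁).
So n₁ = (1 + 1/k)·((z_{α/2} + z_β)/d)² = 1.500 × (4.221/0.29)².
n₁ = 1.500 × 211.85 = 317.8.
Round up: n₁ = 318, giving n₂ = 2 × 318 = 636.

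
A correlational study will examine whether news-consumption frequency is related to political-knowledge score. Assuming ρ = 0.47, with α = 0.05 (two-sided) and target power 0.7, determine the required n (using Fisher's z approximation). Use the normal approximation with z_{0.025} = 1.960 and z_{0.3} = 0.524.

Fisher's z: C = ½·ln((1+r)/(1−r)) = ½·ln(2.7736) = 0.5101.
n = ((z_{α/2} + z_β)/C)² + 3.
(1.960 + 0.524) / 0.5101 = 2.484 / 0.5101 = 4.870.
n = 4.870² + 3 = 23.71 + 3 = 26.7.
Round up.

n = 27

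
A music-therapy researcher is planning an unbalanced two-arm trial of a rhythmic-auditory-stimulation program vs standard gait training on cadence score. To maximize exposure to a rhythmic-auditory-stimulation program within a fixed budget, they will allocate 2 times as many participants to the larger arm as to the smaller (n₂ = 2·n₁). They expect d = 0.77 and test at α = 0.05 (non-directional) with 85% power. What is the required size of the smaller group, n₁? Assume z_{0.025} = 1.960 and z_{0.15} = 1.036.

With allocation ratio k = n₂/n₁ = 2, Var(x̄₁−x̄₂) = σ²(1/n₁ + 1/(k·n₁)) = σ²·(k+1)/(k·n₁).
So n₁ = (1 + 1/k)·((z_{α/2} + z_β)/d)² = 1.500 × (2.996/0.77)².
n₁ = 1.500 × 15.14 = 22.7.
Round up: n₁ = 23, giving n₂ = 2 × 23 = 46.

n₁ = 23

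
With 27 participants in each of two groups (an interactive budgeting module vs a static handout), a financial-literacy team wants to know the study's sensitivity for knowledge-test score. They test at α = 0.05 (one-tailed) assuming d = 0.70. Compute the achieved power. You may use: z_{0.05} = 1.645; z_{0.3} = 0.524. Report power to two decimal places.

power ≈ 0.82

For two equal groups, power = Φ(d·√(n/2) − z_{α}).
d·√(n/2) = 0.70 × √(27/2) = 0.70 × 3.674 = 2.572.
z_β = 2.572 − 1.645 = 0.927.
Power = Φ(0.927) = 0.823.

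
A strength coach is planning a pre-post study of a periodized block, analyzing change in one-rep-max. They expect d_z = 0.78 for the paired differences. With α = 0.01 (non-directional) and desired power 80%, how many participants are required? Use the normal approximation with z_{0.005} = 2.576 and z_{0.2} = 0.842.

n = 20 pairs

For a paired (one-sample on differences) test: n = ((z_{α/2} + z_β) / d)².
z_{α/2} + z_β = 2.576 + 0.842 = 3.418.
n = (3.418 / 0.78)² = 4.382² = 19.20.
Round up.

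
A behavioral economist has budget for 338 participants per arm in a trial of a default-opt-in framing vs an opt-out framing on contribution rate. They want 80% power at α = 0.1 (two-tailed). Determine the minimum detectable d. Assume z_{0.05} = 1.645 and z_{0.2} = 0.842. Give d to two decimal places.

d_min ≈ 0.19

For two independent groups of n = 338 each: d_min = (z_{α/2} + z_β)·√(2/n).
z-sum = 1.645 + 0.842 = 2.487.
d_min = 2.487 × √(2/338) = 2.487 × 0.0769 = 0.191.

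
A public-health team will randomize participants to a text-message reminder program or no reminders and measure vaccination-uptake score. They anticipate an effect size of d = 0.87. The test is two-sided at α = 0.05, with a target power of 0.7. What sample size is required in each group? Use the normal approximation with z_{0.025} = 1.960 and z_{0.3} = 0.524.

n = 17 per group

For two independent groups with equal n: n = 2·((z_{α/2} + z_β) / d)².
z_{α/2} + z_β = 1.960 + 0.524 = 2.484.
n = 2 × (2.484 / 0.87)² = 2 × 2.855² = 2 × 8.15 = 16.3.
Round up to the next whole participant.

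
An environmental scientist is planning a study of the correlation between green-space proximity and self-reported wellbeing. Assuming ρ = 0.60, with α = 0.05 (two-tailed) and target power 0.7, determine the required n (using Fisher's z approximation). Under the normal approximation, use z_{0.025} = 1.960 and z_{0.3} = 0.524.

Fisher's z: C = ½·ln((1+r)/(1−r)) = ½·ln(4.0000) = 0.6931.
n = ((z_{α/2} + z_β)/C)² + 3.
(1.960 + 0.524) / 0.6931 = 2.484 / 0.6931 = 3.584.
n = 3.584² + 3 = 12.84 + 3 = 15.8.
Round up.

n = 16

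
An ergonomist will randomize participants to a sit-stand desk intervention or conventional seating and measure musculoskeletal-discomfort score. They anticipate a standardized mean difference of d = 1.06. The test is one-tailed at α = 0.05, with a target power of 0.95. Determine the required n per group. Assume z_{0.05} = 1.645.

For two independent groups with equal n: n = 2·((z_{α} + z_β) / d)².
z_{α} + z_β = 1.645 + 1.645 = 3.290.
n = 2 × (3.290 / 1.06)² = 2 × 3.104² = 2 × 9.63 = 19.3.
Round up to the next whole participant.

n = 20 per group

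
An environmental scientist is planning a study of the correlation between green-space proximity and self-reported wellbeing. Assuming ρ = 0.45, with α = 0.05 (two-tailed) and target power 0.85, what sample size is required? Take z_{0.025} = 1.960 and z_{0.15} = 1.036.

Fisher's z: C = ½·ln((1+r)/(1−r)) = ½·ln(2.6364) = 0.4847.
n = ((z_{α/2} + z_β)/C)² + 3.
(1.960 + 1.036) / 0.4847 = 2.996 / 0.4847 = 6.181.
n = 6.181² + 3 = 38.21 + 3 = 41.2.
Round up.

n = 42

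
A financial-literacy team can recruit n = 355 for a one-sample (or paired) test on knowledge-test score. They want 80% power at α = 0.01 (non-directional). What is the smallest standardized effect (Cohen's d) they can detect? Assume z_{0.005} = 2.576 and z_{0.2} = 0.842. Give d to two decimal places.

For a single sample (or paired design) of n = 355: d_min = (z_{α/2} + z_β)/√n.
z-sum = 2.576 + 0.842 = 3.418.
d_min = 3.418 / √355 = 3.418 / 18.841 = 0.181.

d_min ≈ 0.18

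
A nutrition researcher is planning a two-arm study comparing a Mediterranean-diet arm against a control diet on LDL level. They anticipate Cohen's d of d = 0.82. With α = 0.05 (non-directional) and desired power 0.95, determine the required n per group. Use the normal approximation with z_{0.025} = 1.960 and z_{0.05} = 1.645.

n = 39 per group

For two independent groups with equal n: n = 2·((z_{α/2} + z_β) / d)².
z_{α/2} + z_β = 1.960 + 1.645 = 3.605.
n = 2 × (3.605 / 0.82)² = 2 × 4.396² = 2 × 19.33 = 38.7.
Round up to the next whole participant.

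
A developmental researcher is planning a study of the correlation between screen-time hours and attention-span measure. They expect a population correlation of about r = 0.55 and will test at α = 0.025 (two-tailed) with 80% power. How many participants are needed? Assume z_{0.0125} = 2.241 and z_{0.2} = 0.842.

Fisher's z: C = ½·ln((1+r)/(1−r)) = ½·ln(3.4444) = 0.6184.
n = ((z_{α/2} + z_β)/C)² + 3.
(2.241 + 0.842) / 0.6184 = 3.083 / 0.6184 = 4.985.
n = 4.985² + 3 = 24.85 + 3 = 27.9.
Round up.

n = 28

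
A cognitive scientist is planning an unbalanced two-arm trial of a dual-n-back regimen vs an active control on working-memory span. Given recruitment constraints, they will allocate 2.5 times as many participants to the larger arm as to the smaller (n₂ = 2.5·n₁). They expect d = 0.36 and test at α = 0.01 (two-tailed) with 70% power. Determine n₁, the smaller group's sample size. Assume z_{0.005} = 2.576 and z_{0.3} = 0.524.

n₁ = 104

With allocation ratio k = n₂/n₁ = 2.5, Var(x̄₁−x̄₂) = σ²(1/n₁ + 1/(k·n₁)) = σ²·(k+1)/(k·n₁).
So n₁ = (1 + 1/k)·((z_{α/2} + z_β)/d)² = 1.400 × (3.100/0.36)².
n₁ = 1.400 × 74.15 = 103.8.
Round up: n₁ = 104, giving n₂ = 2.5 × 104 = 260.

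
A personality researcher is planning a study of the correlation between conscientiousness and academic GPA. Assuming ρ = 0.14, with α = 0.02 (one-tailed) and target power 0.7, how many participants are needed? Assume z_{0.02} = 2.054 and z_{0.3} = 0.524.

n = 338

Fisher's z: C = ½·ln((1+r)/(1−r)) = ½·ln(1.3256) = 0.1409.
n = ((z_{α} + z_β)/C)² + 3.
(2.054 + 0.524) / 0.1409 = 2.578 / 0.1409 = 18.297.
n = 18.297² + 3 = 334.77 + 3 = 337.8.
Round up.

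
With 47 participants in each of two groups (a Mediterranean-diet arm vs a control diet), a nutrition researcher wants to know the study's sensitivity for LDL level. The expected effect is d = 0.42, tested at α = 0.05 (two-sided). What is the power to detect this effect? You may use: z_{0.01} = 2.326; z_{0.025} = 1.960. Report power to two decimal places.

power ≈ 0.53

For two equal groups, power = Φ(d·√(n/2) − z_{α/2}).
d·√(n/2) = 0.42 × √(47/2) = 0.42 × 4.848 = 2.036.
z_β = 2.036 − 1.960 = 0.076.
Power = Φ(0.076) = 0.530.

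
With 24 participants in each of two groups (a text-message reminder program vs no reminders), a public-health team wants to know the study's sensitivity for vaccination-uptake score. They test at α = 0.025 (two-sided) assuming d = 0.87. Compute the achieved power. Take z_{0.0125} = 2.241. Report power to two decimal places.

power ≈ 0.78

For two equal groups, power = Φ(d·√(n/2) − z_{α/2}).
d·√(n/2) = 0.87 × √(24/2) = 0.87 × 3.464 = 3.014.
z_β = 3.014 − 2.241 = 0.773.
Power = Φ(0.773) = 0.780.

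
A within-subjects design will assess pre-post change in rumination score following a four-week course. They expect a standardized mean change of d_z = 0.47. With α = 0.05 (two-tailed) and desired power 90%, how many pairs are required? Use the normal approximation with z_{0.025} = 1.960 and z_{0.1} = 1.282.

n = 48 pairs

For a paired (one-sample on differences) test: n = ((z_{α/2} + z_β) / d)².
z_{α/2} + z_β = 1.960 + 1.282 = 3.242.
n = (3.242 / 0.47)² = 6.898² = 47.58.
Round up.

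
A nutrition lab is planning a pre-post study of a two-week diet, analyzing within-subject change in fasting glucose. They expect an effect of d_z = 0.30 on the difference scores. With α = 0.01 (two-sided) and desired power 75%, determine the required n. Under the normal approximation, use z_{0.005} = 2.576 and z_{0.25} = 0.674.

For a paired (one-sample on differences) test: n = ((z_{α/2} + z_β) / d)².
z_{α/2} + z_β = 2.576 + 0.674 = 3.250.
n = (3.250 / 0.30)² = 10.833² = 117.36.
Round up.

n = 118 pairs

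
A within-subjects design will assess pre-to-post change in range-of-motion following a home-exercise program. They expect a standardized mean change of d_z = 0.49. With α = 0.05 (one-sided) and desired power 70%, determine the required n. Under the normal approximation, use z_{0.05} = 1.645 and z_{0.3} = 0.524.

n = 20 pairs

For a paired (one-sample on differences) test: n = ((z_{α} + z_β) / d)².
z_{α} + z_β = 1.645 + 0.524 = 2.169.
n = (2.169 / 0.49)² = 4.427² = 19.59.
Round up.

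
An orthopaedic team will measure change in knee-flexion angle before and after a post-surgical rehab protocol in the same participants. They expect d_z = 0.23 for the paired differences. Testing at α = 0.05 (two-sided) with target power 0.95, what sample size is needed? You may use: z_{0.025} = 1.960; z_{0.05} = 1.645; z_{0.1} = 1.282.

For a paired (one-sample on differences) test: n = ((z_{α/2} + z_β) / d)².
z_{α/2} + z_β = 1.960 + 1.645 = 3.605.
n = (3.605 / 0.23)² = 15.674² = 245.67.
Round up.

n = 246 pairs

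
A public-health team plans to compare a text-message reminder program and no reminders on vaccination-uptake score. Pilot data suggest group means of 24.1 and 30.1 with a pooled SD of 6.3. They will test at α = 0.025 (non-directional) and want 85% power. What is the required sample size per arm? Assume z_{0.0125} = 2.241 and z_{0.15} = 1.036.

Cohen's d = |M₁ − M₂| / SD_pooled = |24.1 − 30.1| / 6.3 = 6.0 / 6.3 = 0.952.
For two independent groups with equal n: n = 2·((z_{α/2} + z_β) / d)².
z_{α/2} + z_β = 2.241 + 1.036 = 3.277.
n = 2 × (3.277 / 0.952)² = 2 × 3.442² = 2 × 11.85 = 23.7.
Round up to the next whole participant.

n = 24 per group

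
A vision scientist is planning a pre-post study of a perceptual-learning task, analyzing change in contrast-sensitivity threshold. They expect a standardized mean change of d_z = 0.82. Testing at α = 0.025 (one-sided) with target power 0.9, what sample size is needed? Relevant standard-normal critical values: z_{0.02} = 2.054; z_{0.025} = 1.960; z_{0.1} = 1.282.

n = 16 pairs

For a paired (one-sample on differences) test: n = ((z_{α} + z_β) / d)².
z_{α} + z_β = 1.960 + 1.282 = 3.242.
n = (3.242 / 0.82)² = 3.954² = 15.63.
Round up.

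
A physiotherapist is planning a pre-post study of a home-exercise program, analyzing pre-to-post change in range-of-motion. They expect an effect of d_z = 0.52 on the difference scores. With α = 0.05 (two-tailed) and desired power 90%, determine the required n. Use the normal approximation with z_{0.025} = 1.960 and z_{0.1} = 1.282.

For a paired (one-sample on differences) test: n = ((z_{α/2} + z_β) / d)².
z_{α/2} + z_β = 1.960 + 1.282 = 3.242.
n = (3.242 / 0.52)² = 6.235² = 38.87.
Round up.

n = 39 pairs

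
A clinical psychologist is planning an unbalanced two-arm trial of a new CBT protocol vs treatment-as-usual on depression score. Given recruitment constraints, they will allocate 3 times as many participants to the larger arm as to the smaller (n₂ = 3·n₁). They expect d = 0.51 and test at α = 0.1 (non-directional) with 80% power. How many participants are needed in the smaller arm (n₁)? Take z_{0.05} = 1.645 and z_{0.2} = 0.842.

n₁ = 32

With allocation ratio k = n₂/n₁ = 3, Var(x̄₁−x̄₂) = σ²(1/n₁ + 1/(k·n₁)) = σ²·(k+1)/(k·n₁).
So n₁ = (1 + 1/k)·((z_{α/2} + z_β)/d)² = 1.333 × (2.487/0.51)².
n₁ = 1.333 × 23.78 = 31.7.
Round up: n₁ = 32, giving n₂ = 3 × 32 = 96.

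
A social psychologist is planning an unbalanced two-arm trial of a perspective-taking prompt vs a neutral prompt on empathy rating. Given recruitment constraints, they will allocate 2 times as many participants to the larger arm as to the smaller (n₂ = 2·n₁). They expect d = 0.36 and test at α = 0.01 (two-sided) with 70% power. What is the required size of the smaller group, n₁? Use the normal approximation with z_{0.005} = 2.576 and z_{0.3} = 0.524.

With allocation ratio k = n₂/n₁ = 2, Var(x̄₁−x̄₂) = σ²(1/n₁ + 1/(k·n₁)) = σ²·(k+1)/(k·n₁).
So n₁ = (1 + 1/k)·((z_{α/2} + z_β)/d)² = 1.500 × (3.100/0.36)².
n₁ = 1.500 × 74.15 = 111.2.
Round up: n₁ = 112, giving n₂ = 2 × 112 = 224.

n₁ = 112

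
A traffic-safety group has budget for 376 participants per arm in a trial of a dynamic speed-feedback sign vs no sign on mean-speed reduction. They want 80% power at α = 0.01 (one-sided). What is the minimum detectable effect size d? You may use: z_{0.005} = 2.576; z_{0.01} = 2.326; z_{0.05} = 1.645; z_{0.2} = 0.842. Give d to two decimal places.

d_min ≈ 0.23

For two independent groups of n = 376 each: d_min = (z_{α} + z_β)·√(2/n).
z-sum = 2.326 + 0.842 = 3.168.
d_min = 3.168 × √(2/376) = 3.168 × 0.0729 = 0.231.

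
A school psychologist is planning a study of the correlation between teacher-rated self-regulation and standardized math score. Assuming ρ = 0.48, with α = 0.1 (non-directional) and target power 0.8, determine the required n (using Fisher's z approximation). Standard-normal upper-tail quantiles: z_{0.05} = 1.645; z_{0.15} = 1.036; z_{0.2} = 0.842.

n = 26

Fisher's z: C = ½·ln((1+r)/(1−r)) = ½·ln(2.8462) = 0.5230.
n = ((z_{α/2} + z_β)/C)² + 3.
(1.645 + 0.842) / 0.5230 = 2.487 / 0.5230 = 4.755.
n = 4.755² + 3 = 22.61 + 3 = 25.6.
Round up.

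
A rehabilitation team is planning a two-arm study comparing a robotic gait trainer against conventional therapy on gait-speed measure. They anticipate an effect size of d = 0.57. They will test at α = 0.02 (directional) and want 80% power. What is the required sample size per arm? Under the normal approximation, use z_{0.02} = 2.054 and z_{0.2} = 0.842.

n = 52 per group

For two independent groups with equal n: n = 2·((z_{α} + z_β) / d)².
z_{α} + z_β = 2.054 + 0.842 = 2.896.
n = 2 × (2.896 / 0.57)² = 2 × 5.081² = 2 × 25.81 = 51.6.
Round up to the next whole participant.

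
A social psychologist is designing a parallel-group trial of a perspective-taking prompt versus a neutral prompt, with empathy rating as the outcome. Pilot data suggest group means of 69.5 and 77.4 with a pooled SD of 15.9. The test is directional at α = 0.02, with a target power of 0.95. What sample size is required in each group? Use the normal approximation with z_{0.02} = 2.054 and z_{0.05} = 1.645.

Cohen's d = |M₁ − M₂| / SD_pooled = |69.5 − 77.4| / 15.9 = 7.9 / 15.9 = 0.497.
For two independent groups with equal n: n = 2·((z_{α} + z_β) / d)².
z_{α} + z_β = 2.054 + 1.645 = 3.699.
n = 2 × (3.699 / 0.497)² = 2 × 7.443² = 2 × 55.39 = 110.8.
Round up to the next whole participant.

n = 111 per group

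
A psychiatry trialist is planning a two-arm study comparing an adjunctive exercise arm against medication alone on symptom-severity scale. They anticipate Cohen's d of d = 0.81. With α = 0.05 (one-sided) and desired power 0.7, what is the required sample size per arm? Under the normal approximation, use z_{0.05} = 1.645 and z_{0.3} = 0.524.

For two independent groups with equal n: n = 2·((z_{α} + z_β) / d)².
z_{α} + z_β = 1.645 + 0.524 = 2.169.
n = 2 × (2.169 / 0.81)² = 2 × 2.678² = 2 × 7.17 = 14.3.
Round up to the next whole participant.

n = 15 per group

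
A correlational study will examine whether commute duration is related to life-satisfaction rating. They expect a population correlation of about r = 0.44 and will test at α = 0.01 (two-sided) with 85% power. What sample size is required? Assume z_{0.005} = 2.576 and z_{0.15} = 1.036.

Fisher's z: C = ½·ln((1+r)/(1−r)) = ½·ln(2.5714) = 0.4722.
n = ((z_{α/2} + z_β)/C)² + 3.
(2.576 + 1.036) / 0.4722 = 3.612 / 0.4722 = 7.649.
n = 7.649² + 3 = 58.51 + 3 = 61.5.
Round up.

n = 62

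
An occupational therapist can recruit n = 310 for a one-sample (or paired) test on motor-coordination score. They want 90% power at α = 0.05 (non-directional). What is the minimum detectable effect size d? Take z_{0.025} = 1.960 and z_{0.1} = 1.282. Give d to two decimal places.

For a single sample (or paired design) of n = 310: d_min = (z_{α/2} + z_β)/√n.
z-sum = 1.960 + 1.282 = 3.242.
d_min = 3.242 / √310 = 3.242 / 17.607 = 0.184.

d_min ≈ 0.18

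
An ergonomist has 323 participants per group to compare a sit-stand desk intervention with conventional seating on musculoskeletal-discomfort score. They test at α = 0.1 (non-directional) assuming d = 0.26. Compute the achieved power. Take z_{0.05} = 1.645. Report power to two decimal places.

power ≈ 0.95

For two equal groups, power = Φ(d·√(n/2) − z_{α/2}).
d·√(n/2) = 0.26 × √(323/2) = 0.26 × 12.708 = 3.304.
z_β = 3.304 − 1.645 = 1.659.
Power = Φ(1.659) = 0.951.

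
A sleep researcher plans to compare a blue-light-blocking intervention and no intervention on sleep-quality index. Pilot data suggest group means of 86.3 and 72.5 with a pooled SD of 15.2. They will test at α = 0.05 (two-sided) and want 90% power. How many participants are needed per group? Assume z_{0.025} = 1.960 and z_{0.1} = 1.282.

n = 26 per group

Cohen's d = |M₁ − M₂| / SD_pooled = |86.3 − 72.5| / 15.2 = 13.8 / 15.2 = 0.908.
For two independent groups with equal n: n = 2·((z_{α/2} + z_β) / d)².
z_{α/2} + z_β = 1.960 + 1.282 = 3.242.
n = 2 × (3.242 / 0.908)² = 2 × 3.570² = 2 × 12.75 = 25.5.
Round up to the next whole participant.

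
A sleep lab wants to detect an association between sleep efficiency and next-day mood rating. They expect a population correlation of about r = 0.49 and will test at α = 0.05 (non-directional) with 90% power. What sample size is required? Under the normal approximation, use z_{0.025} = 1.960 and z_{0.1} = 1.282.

n = 40

Fisher's z: C = ½·ln((1+r)/(1−r)) = ½·ln(2.9216) = 0.5361.
n = ((z_{α/2} + z_β)/C)² + 3.
(1.960 + 1.282) / 0.5361 = 3.242 / 0.5361 = 6.047.
n = 6.047² + 3 = 36.57 + 3 = 39.6.
Round up.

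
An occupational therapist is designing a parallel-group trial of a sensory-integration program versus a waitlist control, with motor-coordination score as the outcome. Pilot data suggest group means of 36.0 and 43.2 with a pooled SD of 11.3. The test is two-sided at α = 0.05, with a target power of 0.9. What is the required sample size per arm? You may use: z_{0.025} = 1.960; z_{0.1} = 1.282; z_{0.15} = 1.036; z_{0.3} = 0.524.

n = 52 per group

Cohen's d = |M₁ − M₂| / SD_pooled = |36.0 − 43.2| / 11.3 = 7.2 / 11.3 = 0.637.
For two independent groups with equal n: n = 2·((z_{α/2} + z_β) / d)².
z_{α/2} + z_β = 1.960 + 1.282 = 3.242.
n = 2 × (3.242 / 0.637)² = 2 × 5.089² = 2 × 25.90 = 51.8.
Round up to the next whole participant.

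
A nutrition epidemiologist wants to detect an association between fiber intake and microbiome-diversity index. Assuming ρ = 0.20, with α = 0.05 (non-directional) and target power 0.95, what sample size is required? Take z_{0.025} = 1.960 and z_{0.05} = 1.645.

n = 320

Fisher's z: C = ½·ln((1+r)/(1−r)) = ½·ln(1.5000) = 0.2027.
n = ((z_{α/2} + z_β)/C)² + 3.
(1.960 + 1.645) / 0.2027 = 3.605 / 0.2027 = 17.785.
n = 17.785² + 3 = 316.30 + 3 = 319.3.
Round up.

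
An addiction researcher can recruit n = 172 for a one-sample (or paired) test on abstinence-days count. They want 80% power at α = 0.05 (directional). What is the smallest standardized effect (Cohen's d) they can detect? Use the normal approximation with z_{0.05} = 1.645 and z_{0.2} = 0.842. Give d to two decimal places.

For a single sample (or paired design) of n = 172: d_min = (z_{α} + z_β)/√n.
z-sum = 1.645 + 0.842 = 2.487.
d_min = 2.487 / √172 = 2.487 / 13.115 = 0.190.

d_min ≈ 0.19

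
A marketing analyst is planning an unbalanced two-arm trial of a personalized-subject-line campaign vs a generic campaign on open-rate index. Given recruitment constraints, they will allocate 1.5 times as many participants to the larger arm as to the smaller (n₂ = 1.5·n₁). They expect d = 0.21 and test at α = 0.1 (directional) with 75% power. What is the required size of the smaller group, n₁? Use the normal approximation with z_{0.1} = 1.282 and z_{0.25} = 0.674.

With allocation ratio k = n₂/n₁ = 1.5, Var(x̄₁−x̄₂) = σ²(1/n₁ + 1/(k·n₁)) = σ²·(k+1)/(k·n₁).
So n₁ = (1 + 1/k)·((z_{α} + z_β)/d)² = 1.667 × (1.956/0.21)².
n₁ = 1.667 × 86.76 = 144.6.
Round up: n₁ = 145, giving n₂ = ⌈1.5 × 145⌉ = ⌈217.5⌉ = 218.

n₁ = 145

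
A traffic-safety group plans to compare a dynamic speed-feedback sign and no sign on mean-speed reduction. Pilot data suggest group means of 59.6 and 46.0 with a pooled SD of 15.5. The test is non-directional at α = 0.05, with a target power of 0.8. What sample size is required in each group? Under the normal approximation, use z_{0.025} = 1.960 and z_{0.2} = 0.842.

Cohen's d = |M₁ − M₂| / SD_pooled = |59.6 − 46.0| / 15.5 = 13.6 / 15.5 = 0.877.
For two independent groups with equal n: n = 2·((z_{α/2} + z_β) / d)².
z_{α/2} + z_β = 1.960 + 0.842 = 2.802.
n = 2 × (2.802 / 0.877)² = 2 × 3.195² = 2 × 10.21 = 20.4.
Round up to the next whole participant.

n = 21 per group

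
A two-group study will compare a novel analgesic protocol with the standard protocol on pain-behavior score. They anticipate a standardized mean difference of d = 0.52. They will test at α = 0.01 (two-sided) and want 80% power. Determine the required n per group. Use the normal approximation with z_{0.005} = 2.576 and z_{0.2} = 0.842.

For two independent groups with equal n: n = 2·((z_{α/2} + z_β) / d)².
z_{α/2} + z_β = 2.576 + 0.842 = 3.418.
n = 2 × (3.418 / 0.52)² = 2 × 6.573² = 2 × 43.21 = 86.4.
Round up to the next whole participant.

n = 87 per group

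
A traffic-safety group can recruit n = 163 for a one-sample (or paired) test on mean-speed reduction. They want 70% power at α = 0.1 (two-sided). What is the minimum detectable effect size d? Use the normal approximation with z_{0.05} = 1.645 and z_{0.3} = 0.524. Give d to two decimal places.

For a single sample (or paired design) of n = 163: d_min = (z_{α/2} + z_β)/√n.
z-sum = 1.645 + 0.524 = 2.169.
d_min = 2.169 / √163 = 2.169 / 12.767 = 0.170.

d_min ≈ 0.17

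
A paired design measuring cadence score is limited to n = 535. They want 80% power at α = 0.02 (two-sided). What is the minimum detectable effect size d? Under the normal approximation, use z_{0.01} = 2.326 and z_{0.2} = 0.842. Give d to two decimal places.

d_min ≈ 0.14

For a single sample (or paired design) of n = 535: d_min = (z_{α/2} + z_β)/√n.
z-sum = 2.326 + 0.842 = 3.168.
d_min = 3.168 / √535 = 3.168 / 23.130 = 0.137.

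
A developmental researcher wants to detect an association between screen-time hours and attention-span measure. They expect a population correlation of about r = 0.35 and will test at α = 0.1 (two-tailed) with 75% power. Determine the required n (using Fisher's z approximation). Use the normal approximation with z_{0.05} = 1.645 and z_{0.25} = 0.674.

n = 44

Fisher's z: C = ½·ln((1+r)/(1−r)) = ½·ln(2.0769) = 0.3654.
n = ((z_{α/2} + z_β)/C)² + 3.
(1.645 + 0.674) / 0.3654 = 2.319 / 0.3654 = 6.346.
n = 6.346² + 3 = 40.28 + 3 = 43.3.
Round up.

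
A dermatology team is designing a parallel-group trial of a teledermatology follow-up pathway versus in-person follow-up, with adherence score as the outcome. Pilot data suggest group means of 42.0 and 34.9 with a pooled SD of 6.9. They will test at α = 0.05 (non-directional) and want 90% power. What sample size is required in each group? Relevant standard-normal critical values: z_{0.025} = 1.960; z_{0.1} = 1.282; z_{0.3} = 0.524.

Cohen's d = |M₁ − M₂| / SD_pooled = |42.0 − 34.9| / 6.9 = 7.1 / 6.9 = 1.029.
For two independent groups with equal n: n = 2·((z_{α/2} + z_β) / d)².
z_{α/2} + z_β = 1.960 + 1.282 = 3.242.
n = 2 × (3.242 / 1.029)² = 2 × 3.151² = 2 × 9.93 = 19.9.
Round up to the next whole participant.

n = 20 per group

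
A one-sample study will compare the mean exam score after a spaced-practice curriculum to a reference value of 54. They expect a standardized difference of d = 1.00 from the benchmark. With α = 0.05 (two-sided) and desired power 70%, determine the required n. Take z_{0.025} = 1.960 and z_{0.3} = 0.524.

For a one-sample test: n = ((z_{α/2} + z_β) / d)².
z_{α/2} + z_β = 1.960 + 0.524 = 2.484.
n = (2.484 / 1.00)² = 2.484² = 6.17.
Round up.

n = 7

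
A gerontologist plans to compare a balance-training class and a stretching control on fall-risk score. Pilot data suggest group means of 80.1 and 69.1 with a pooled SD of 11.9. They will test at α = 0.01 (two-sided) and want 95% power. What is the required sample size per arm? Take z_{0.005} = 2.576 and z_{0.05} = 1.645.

n = 42 per group

Cohen's d = |M₁ − M₂| / SD_pooled = |80.1 − 69.1| / 11.9 = 11.0 / 11.9 = 0.924.
For two independent groups with equal n: n = 2·((z_{α/2} + z_β) / d)².
z_{α/2} + z_β = 2.576 + 1.645 = 4.221.
n = 2 × (4.221 / 0.924)² = 2 × 4.568² = 2 × 20.87 = 41.7.
Round up to the next whole participant.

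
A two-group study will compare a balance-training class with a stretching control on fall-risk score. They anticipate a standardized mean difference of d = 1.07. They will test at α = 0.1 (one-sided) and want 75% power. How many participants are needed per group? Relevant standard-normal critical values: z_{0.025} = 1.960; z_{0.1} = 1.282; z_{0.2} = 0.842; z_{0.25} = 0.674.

n = 7 per group

For two independent groups with equal n: n = 2·((z_{α} + z_β) / d)².
z_{α} + z_β = 1.282 + 0.674 = 1.956.
n = 2 × (1.956 / 1.07)² = 2 × 1.828² = 2 × 3.34 = 6.7.
Round up to the next whole participant.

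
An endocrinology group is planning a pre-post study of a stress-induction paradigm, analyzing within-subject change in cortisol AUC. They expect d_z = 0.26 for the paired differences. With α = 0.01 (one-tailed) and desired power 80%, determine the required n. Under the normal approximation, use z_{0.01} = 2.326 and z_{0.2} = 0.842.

For a paired (one-sample on differences) test: n = ((z_{α} + z_β) / d)².
z_{α} + z_β = 2.326 + 0.842 = 3.168.
n = (3.168 / 0.26)² = 12.185² = 148.46.
Round up.

n = 149 pairs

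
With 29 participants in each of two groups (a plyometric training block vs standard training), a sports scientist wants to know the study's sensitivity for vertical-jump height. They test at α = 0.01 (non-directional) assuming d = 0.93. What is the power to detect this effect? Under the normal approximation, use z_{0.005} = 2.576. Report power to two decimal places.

For two equal groups, power = Φ(d·√(n/2) − z_{α/2}).
d·√(n/2) = 0.93 × √(29/2) = 0.93 × 3.808 = 3.541.
z_β = 3.541 − 2.576 = 0.965.
Power = Φ(0.965) = 0.833.

power ≈ 0.83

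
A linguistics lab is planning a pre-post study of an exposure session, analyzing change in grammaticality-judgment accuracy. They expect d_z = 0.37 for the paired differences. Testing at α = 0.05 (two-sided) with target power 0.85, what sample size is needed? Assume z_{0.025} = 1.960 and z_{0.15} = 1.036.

For a paired (one-sample on differences) test: n = ((z_{α/2} + z_β) / d)².
z_{α/2} + z_β = 1.960 + 1.036 = 2.996.
n = (2.996 / 0.37)² = 8.097² = 65.57.
Round up.

n = 66 pairs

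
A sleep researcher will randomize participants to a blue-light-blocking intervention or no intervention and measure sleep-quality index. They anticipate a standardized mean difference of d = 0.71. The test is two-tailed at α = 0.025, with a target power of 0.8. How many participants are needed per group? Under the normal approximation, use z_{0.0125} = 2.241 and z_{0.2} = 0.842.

For two independent groups with equal n: n = 2·((z_{α/2} + z_β) / d)².
z_{α/2} + z_β = 2.241 + 0.842 = 3.083.
n = 2 × (3.083 / 0.71)² = 2 × 4.342² = 2 × 18.86 = 37.7.
Round up to the next whole participant.

n = 38 per group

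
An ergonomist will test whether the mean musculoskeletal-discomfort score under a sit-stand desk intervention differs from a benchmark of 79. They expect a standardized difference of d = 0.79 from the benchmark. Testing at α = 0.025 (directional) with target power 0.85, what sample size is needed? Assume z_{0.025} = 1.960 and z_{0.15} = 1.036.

n = 15

For a one-sample test: n = ((z_{α} + z_β) / d)².
z_{α} + z_β = 1.960 + 1.036 = 2.996.
n = (2.996 / 0.79)² = 3.792² = 14.38.
Round up.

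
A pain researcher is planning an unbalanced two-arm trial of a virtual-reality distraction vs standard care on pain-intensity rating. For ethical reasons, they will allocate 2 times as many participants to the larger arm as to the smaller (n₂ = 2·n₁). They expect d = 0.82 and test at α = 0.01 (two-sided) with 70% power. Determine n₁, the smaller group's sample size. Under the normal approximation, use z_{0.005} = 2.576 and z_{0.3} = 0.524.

With allocation ratio k = n₂/n₁ = 2, Var(x̄₁−x̄₂) = σ²(1/n₁ + 1/(k·n₁)) = σ²·(k+1)/(k·n₁).
So n₁ = (1 + 1/k)·((z_{α/2} + z_β)/d)² = 1.500 × (3.100/0.82)².
n₁ = 1.500 × 14.29 = 21.4.
Round up: n₁ = 22, giving n₂ = 2 × 22 = 44.

n₁ = 22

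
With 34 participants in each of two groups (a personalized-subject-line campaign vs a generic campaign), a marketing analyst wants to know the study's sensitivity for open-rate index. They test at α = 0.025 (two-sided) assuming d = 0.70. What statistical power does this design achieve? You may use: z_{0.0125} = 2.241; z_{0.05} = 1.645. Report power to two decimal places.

For two equal groups, power = Φ(d·√(n/2) − z_{α/2}).
d·√(n/2) = 0.70 × √(34/2) = 0.70 × 4.123 = 2.886.
z_β = 2.886 − 2.241 = 0.645.
Power = Φ(0.645) = 0.741.

power ≈ 0.74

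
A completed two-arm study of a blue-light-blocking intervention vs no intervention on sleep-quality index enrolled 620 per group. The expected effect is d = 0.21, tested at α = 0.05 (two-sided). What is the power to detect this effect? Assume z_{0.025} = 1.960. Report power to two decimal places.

For two equal groups, power = Φ(d·√(n/2) − z_{α/2}).
d·√(n/2) = 0.21 × √(620/2) = 0.21 × 17.607 = 3.697.
z_β = 3.697 − 1.960 = 1.737.
Power = Φ(1.737) = 0.959.

power ≈ 0.96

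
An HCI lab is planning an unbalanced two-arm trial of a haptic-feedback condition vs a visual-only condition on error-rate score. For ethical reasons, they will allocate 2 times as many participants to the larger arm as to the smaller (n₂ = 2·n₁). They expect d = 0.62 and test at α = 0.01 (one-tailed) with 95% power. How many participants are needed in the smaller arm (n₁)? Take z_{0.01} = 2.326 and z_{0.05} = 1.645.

With allocation ratio k = n₂/n₁ = 2, Var(x̄₁−x̄₂) = σ²(1/n₁ + 1/(k·n₁)) = σ²·(k+1)/(k·n₁).
So n₁ = (1 + 1/k)·((z_{α} + z_β)/d)² = 1.500 × (3.971/0.62)².
n₁ = 1.500 × 41.02 = 61.5.
Round up: n₁ = 62, giving n₂ = 2 × 62 = 124.

n₁ = 62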